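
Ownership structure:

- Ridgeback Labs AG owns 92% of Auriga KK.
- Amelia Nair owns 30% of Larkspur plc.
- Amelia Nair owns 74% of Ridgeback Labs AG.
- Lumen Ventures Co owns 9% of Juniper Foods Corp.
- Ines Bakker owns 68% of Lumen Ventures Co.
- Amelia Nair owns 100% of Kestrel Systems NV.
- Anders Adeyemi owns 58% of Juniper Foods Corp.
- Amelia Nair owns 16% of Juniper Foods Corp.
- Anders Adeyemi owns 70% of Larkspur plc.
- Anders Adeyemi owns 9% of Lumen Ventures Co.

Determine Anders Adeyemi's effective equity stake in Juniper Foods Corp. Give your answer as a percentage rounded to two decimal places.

Anders reaches Juniper along 2 paths.
Via Lumen: 9% × 9% = 0.81%.
Direct stake: 58% = 58%.
Total: 0.81% + 58% = 58.81%.

58.81%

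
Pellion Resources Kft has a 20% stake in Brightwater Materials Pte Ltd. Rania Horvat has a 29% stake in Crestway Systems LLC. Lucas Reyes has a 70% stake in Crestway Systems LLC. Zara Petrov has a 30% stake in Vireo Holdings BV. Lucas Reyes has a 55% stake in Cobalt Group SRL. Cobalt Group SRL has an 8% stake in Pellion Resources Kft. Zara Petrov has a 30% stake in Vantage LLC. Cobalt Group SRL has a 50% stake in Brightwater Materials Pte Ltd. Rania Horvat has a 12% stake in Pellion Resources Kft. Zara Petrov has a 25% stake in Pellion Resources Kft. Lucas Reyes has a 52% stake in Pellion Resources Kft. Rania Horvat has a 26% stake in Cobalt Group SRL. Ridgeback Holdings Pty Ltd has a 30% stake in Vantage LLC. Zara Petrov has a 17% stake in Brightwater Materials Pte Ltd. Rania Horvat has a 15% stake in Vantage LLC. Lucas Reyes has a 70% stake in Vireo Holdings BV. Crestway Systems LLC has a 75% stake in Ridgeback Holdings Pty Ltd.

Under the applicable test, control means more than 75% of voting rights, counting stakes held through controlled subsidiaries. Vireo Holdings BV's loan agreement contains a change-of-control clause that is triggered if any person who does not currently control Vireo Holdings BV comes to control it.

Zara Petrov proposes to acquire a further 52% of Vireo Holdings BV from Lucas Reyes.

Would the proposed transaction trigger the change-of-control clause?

Yes

The purchase adds only to Zara's holdings (Lucas's stake shrinks), so Zara is the only person who could newly come to control Vireo.
Zara's largest direct stake is 30% in Vireo, which does not meet the threshold, so Zara controls no company.
In Vireo, Zara's side holds only 30%, not > 75%.
So before the transaction, Zara does not control Vireo.
After the purchase, Zara's direct stake in Vireo rises to 30% + 52% = 82%, and Lucas's stake falls to 18%.
Zara holds 82% of Vireo, so Zara controls Vireo.
Zara did not control Vireo before and does after, so the clause is triggered.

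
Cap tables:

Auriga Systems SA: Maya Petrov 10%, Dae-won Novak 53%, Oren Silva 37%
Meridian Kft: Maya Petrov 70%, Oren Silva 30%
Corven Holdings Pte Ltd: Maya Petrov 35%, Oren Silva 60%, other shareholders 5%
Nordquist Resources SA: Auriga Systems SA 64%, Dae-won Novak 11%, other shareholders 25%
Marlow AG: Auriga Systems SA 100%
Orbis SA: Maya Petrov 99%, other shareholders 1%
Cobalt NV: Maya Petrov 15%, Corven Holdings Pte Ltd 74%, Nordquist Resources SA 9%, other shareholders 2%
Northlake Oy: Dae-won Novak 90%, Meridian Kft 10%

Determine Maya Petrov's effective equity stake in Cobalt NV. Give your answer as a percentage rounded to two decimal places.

41.48%

Maya reaches Cobalt along 3 paths.
Direct stake: 15% = 15%.
Via Corven: 35% × 74% = 25.9%.
Via Auriga → Nordquist: 10% × 64% × 9% = 0.576%.
Total: 15% + 25.9% + 0.576% = 41.476%.
Rounded: 41.48%.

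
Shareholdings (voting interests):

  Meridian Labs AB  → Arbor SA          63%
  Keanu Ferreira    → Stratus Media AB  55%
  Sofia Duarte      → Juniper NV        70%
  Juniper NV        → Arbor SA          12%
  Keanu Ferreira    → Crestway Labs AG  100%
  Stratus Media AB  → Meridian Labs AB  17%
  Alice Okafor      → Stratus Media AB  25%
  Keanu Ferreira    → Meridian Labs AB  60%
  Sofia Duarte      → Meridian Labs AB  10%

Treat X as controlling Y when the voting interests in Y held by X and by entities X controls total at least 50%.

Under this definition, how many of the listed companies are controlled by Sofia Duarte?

Sofia holds 70% of Juniper, so Sofia controls Juniper.
No other company's threshold is met.
Sofia controls 1 company.

1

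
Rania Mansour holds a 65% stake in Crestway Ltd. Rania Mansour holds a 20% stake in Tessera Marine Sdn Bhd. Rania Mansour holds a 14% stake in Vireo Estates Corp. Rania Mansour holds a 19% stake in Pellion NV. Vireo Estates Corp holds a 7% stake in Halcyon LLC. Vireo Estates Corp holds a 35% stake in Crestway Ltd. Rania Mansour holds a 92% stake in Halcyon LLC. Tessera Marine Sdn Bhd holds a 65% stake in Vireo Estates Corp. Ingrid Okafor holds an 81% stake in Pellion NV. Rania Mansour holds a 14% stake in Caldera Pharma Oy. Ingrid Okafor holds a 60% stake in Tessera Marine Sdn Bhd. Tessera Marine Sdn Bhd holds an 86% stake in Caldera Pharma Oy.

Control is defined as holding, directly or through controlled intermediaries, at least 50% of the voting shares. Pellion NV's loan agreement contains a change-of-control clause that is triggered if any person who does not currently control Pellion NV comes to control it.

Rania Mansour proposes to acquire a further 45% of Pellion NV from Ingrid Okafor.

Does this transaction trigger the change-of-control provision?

The purchase adds only to Rania's holdings (Ingrid's stake shrinks), so Rania is the only person who could newly come to control Pellion.
Rania holds 92% of Halcyon, so Rania controls Halcyon.
Rania holds 65% of Crestway, so Rania controls Crestway.
In Pellion, Rania's side holds only 19%, not ≥ 50%.
So before the transaction, Rania does not control Pellion.
After the purchase, Rania's direct stake in Pellion rises to 19% + 45% = 64%, and Ingrid's stake falls to 36%.
Rania holds 64% of Pellion, so Rania controls Pellion.
Rania did not control Pellion before and does after, so the clause is triggered.

Yes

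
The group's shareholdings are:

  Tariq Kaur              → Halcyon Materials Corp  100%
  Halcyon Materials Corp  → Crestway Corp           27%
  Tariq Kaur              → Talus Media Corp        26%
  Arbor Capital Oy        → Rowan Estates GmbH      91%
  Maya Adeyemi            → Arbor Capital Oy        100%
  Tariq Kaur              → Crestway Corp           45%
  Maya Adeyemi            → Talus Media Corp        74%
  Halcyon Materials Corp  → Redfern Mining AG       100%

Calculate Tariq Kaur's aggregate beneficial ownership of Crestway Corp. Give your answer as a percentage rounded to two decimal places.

Tariq reaches Crestway along 2 paths.
Direct stake: 45% = 45%.
Via Halcyon: 100% × 27% = 27%.
Total: 45% + 27% = 72%.
Rounded: 72.00%.

72.00%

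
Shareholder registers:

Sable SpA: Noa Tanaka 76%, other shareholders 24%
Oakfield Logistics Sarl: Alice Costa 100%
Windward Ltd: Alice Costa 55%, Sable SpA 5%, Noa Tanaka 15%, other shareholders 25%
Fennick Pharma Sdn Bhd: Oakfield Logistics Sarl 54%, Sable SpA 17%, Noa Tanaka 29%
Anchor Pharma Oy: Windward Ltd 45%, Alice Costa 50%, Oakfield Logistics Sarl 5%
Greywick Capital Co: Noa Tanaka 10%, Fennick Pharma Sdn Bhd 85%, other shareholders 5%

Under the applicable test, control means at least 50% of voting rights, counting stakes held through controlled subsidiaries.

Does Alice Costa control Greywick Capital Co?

Yes

Alice holds 100% of Oakfield, so Alice controls Oakfield.
Oakfield holds 54% of Fennick, so Alice controls Fennick.
Fennick holds 85% of Greywick, so Alice controls Greywick.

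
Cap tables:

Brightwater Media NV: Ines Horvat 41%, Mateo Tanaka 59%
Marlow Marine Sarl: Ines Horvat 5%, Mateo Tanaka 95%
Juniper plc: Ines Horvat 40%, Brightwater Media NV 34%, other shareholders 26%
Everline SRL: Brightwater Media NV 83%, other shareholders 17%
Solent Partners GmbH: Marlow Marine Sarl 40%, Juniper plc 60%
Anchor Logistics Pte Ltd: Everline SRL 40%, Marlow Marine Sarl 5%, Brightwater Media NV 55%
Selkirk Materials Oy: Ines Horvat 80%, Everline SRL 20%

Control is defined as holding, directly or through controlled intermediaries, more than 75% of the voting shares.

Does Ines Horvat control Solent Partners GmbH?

Ines holds 80% of Selkirk, so Ines controls Selkirk.
Neither Ines nor any entity Ines controls holds any voting interest in Solent.
So Ines does not control Solent.

No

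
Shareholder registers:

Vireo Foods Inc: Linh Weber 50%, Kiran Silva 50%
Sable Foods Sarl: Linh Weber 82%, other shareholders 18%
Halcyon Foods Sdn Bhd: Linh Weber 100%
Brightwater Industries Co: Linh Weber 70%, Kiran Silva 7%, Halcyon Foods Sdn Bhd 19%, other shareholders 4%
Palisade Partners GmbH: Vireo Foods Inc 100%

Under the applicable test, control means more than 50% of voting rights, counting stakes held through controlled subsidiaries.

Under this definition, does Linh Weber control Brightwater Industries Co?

Linh holds 100% of Halcyon, so Linh controls Halcyon.
Linh and Halcyon together hold 70% + 19% = 89% of Brightwater, so Linh controls Brightwater.

Yes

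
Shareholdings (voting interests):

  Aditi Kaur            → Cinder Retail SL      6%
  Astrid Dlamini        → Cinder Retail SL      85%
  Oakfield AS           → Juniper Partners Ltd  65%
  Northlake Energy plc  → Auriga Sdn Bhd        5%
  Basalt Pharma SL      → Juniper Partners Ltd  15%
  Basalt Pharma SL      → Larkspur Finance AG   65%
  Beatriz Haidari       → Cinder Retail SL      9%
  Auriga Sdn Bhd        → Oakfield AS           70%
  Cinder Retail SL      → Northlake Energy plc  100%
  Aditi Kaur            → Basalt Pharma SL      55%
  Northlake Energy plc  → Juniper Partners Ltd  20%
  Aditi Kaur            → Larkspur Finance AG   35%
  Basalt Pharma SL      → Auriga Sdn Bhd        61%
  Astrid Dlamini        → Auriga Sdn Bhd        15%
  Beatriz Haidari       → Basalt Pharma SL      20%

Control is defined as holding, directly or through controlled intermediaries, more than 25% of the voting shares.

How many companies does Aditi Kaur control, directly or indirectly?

Aditi holds 55% of Basalt, so Aditi controls Basalt.
Aditi and Basalt together hold 35% + 65% = 100% of Larkspur, so Aditi controls Larkspur.
Basalt holds 61% of Auriga, so Aditi controls Auriga.
Auriga holds 70% of Oakfield, so Aditi controls Oakfield.
Oakfield and Basalt together hold 65% + 15% = 80% of Juniper, so Aditi controls Juniper.
No other company's threshold is met.
Aditi controls 5 companies.

5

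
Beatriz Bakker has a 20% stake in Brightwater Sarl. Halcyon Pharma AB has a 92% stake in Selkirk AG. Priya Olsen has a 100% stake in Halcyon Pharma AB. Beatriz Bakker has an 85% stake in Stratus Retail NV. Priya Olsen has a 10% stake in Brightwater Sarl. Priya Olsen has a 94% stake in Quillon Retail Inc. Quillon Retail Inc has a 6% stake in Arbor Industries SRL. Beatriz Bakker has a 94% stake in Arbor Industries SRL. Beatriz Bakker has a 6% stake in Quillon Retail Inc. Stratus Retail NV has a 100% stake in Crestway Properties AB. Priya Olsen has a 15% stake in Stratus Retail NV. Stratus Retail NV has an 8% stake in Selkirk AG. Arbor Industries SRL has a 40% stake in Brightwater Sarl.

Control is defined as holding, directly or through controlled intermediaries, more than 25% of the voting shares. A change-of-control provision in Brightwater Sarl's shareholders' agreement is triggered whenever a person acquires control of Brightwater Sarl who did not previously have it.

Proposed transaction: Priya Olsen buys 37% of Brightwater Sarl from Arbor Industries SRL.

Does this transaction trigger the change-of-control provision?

The purchase adds only to Priya's holdings (Arbor's stake shrinks), so Priya is the only person who could newly come to control Brightwater.
Priya holds 94% of Quillon, so Priya controls Quillon.
Priya holds 100% of Halcyon, so Priya controls Halcyon.
Halcyon holds 92% of Selkirk, so Priya controls Selkirk.
In Brightwater, Priya's side holds only 10%, not > 25%.
So before the transaction, Priya does not control Brightwater.
After the purchase, Priya's direct stake in Brightwater rises to 10% + 37% = 47%, and Arbor's stake falls to 3%.
Priya holds 47% of Brightwater, so Priya controls Brightwater.
Priya did not control Brightwater before and does after, so the clause is triggered.

Yes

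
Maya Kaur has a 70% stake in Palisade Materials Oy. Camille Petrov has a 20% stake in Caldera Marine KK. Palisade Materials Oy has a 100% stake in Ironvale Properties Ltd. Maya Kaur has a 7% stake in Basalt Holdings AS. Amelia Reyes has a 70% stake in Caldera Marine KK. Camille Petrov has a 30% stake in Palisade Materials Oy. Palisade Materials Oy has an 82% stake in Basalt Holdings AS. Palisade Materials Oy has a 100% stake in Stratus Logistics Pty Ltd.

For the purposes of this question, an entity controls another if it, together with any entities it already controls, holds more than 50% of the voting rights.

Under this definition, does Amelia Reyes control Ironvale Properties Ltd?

No

Amelia holds 70% of Caldera, so Amelia controls Caldera.
Neither Amelia nor any entity Amelia controls holds any voting interest in Ironvale.
So Amelia does not control Ironvale.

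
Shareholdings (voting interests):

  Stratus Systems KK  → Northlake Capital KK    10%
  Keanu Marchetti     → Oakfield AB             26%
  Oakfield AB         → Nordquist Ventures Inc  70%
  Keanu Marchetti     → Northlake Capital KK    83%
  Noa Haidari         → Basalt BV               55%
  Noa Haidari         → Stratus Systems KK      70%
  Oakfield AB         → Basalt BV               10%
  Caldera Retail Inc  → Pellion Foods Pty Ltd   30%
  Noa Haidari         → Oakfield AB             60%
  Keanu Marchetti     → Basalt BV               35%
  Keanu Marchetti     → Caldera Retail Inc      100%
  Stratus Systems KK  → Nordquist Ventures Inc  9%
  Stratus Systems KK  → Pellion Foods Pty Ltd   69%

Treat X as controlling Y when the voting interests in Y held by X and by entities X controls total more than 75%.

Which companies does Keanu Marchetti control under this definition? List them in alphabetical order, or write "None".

Keanu holds 100% of Caldera, so Keanu controls Caldera.
Keanu holds 83% of Northlake, so Keanu controls Northlake.
No other company's threshold is met.

Caldera Retail Inc, Northlake Capital KK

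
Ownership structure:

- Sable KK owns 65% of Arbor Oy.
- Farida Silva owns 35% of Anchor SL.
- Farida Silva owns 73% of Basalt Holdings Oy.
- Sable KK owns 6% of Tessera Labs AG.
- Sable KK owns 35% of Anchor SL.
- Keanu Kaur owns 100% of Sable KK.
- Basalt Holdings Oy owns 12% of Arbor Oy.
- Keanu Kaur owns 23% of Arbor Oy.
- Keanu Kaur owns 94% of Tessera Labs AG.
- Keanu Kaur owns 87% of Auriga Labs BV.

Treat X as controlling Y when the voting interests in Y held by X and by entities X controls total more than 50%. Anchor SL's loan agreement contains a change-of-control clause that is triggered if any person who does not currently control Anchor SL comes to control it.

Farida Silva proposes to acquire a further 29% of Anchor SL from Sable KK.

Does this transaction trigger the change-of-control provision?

Yes

The purchase adds only to Farida's holdings (Sable's stake shrinks), so Farida is the only person who could newly come to control Anchor.
Farida holds 73% of Basalt, so Farida controls Basalt.
In Anchor, Farida's side holds only 35%, not > 50%.
So before the transaction, Farida does not control Anchor.
After the purchase, Farida's direct stake in Anchor rises to 35% + 29% = 64%, and Sable's stake falls to 6%.
Farida holds 64% of Anchor, so Farida controls Anchor.
Farida did not control Anchor before and does after, so the clause is triggered.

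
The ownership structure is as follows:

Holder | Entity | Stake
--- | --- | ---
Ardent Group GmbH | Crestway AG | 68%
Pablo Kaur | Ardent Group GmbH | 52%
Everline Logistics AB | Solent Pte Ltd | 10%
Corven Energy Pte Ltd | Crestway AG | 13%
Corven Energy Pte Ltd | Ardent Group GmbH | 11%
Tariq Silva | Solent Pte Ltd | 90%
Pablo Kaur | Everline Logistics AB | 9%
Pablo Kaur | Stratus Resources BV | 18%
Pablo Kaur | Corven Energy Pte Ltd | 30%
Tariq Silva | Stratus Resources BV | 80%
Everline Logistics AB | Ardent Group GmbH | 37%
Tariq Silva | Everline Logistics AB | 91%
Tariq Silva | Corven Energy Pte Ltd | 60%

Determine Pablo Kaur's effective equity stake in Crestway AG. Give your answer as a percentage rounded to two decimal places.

43.77%

Pablo reaches Crestway along 4 paths.
Via Corven: 30% × 13% = 3.9%.
Via Ardent: 52% × 68% = 35.36%.
Via Everline → Ardent: 9% × 37% × 68% = 2.2644%.
Via Corven → Ardent: 30% × 11% × 68% = 2.244%.
Total: 3.9% + 35.36% + 2.2644% + 2.244% = 43.7684%.
Rounded: 43.77%.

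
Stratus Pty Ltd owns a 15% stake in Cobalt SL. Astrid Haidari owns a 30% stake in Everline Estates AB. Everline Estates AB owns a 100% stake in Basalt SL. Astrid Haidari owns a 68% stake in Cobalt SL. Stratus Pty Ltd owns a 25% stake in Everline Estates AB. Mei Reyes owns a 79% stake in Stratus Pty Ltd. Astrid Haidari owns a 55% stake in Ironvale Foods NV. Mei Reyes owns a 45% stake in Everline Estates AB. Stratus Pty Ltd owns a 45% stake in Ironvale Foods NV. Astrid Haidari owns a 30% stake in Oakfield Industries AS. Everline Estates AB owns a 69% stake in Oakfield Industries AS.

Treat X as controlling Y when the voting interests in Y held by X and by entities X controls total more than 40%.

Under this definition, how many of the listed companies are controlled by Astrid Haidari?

Astrid holds 68% of Cobalt, so Astrid controls Cobalt.
Astrid holds 55% of Ironvale, so Astrid controls Ironvale.
No other company's threshold is met.
Astrid controls 2 companies.

2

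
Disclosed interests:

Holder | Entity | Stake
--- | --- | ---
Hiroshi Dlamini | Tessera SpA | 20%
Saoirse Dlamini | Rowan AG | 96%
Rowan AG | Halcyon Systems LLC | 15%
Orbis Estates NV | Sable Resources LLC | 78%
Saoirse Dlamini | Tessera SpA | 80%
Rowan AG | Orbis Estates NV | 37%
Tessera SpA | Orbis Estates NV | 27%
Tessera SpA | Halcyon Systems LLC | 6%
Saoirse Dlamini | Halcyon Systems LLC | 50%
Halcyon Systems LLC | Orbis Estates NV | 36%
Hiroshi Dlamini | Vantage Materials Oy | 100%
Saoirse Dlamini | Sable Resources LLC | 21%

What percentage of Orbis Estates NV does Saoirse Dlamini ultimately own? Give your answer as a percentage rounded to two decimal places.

82.03%

Saoirse reaches Orbis along 5 paths.
Via Rowan: 96% × 37% = 35.52%.
Via Tessera: 80% × 27% = 21.6%.
Via Rowan → Halcyon: 96% × 15% × 36% = 5.184%.
Via Tessera → Halcyon: 80% × 6% × 36% = 1.728%.
Via Halcyon: 50% × 36% = 18%.
Total: 35.52% + 21.6% + 5.184% + 1.728% + 18% = 82.032%.
Rounded: 82.03%.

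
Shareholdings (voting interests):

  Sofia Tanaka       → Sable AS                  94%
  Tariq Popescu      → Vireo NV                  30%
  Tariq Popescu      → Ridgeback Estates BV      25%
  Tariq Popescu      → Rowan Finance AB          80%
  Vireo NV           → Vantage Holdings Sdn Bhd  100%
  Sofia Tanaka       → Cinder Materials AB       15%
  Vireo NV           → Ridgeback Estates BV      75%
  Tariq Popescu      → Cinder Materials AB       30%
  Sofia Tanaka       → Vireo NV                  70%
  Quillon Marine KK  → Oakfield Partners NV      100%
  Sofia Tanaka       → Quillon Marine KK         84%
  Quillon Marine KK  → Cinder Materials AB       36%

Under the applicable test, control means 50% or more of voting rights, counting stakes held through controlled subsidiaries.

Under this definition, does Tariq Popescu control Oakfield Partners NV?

Tariq holds 80% of Rowan, so Tariq controls Rowan.
Neither Tariq nor any entity Tariq controls holds any voting interest in Oakfield.
So Tariq does not control Oakfield.

No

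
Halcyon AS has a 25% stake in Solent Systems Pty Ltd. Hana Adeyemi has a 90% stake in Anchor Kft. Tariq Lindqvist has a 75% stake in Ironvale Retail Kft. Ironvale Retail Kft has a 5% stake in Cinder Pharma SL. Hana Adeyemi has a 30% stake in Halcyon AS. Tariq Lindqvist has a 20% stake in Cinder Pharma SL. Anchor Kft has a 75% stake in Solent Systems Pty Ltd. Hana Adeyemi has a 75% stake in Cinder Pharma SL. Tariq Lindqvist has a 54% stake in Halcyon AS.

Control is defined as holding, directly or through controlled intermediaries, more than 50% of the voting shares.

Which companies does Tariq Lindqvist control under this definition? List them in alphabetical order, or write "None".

Halcyon AS, Ironvale Retail Kft

Tariq holds 54% of Halcyon, so Tariq controls Halcyon.
Tariq holds 75% of Ironvale, so Tariq controls Ironvale.
No other company's threshold is met.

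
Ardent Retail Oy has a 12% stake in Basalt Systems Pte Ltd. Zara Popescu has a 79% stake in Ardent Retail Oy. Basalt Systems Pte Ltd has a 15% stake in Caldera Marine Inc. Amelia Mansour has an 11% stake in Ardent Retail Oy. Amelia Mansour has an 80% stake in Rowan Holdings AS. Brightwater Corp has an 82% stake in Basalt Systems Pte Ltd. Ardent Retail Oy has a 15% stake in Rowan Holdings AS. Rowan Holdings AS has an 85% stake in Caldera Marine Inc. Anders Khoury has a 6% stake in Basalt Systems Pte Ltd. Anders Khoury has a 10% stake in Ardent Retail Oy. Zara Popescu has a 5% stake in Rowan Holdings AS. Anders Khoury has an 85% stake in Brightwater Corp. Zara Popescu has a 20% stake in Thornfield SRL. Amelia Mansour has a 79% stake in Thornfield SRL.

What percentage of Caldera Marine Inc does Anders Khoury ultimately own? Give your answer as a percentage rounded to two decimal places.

12.81%

Anders reaches Caldera along 4 paths.
Via Brightwater → Basalt: 85% × 82% × 15% = 10.455%.
Via Basalt: 6% × 15% = 0.9%.
Via Ardent → Basalt: 10% × 12% × 15% = 0.18%.
Via Ardent → Rowan: 10% × 15% × 85% = 1.275%.
Total: 10.455% + 0.9% + 0.18% + 1.275% = 12.81%.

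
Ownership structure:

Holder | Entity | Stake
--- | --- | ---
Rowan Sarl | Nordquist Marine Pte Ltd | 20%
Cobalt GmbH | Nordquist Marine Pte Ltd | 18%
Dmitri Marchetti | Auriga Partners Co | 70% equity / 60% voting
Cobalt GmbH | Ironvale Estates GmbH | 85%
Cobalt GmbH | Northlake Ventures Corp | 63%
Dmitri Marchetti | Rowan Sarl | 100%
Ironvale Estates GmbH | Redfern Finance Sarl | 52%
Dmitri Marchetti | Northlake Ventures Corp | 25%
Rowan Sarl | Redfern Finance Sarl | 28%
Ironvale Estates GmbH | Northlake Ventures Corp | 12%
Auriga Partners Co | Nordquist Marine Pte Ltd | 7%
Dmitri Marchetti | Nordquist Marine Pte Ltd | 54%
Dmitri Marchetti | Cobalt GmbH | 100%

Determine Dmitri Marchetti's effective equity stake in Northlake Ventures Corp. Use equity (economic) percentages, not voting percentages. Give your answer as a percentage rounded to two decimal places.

98.20%

Dmitri reaches Northlake along 3 paths.
Direct stake: 25% = 25%.
Via Cobalt → Ironvale: 100% × 85% × 12% = 10.2%.
Via Cobalt: 100% × 63% = 63%.
Total: 25% + 10.2% + 63% = 98.2%.
Rounded: 98.20%.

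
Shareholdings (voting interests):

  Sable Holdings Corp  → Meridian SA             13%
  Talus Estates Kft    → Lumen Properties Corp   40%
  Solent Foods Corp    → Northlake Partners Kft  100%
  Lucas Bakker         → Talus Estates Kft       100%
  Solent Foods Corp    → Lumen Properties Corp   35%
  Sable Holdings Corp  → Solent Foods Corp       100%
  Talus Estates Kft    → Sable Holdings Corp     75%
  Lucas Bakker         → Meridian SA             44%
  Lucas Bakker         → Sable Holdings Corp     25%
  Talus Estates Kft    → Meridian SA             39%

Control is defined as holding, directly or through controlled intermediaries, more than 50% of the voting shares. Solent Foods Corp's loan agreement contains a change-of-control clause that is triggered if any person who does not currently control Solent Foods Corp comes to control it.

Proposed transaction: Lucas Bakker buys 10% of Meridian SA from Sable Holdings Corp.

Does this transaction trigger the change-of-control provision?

The purchase adds only to Lucas's holdings (Sable's stake shrinks), so Lucas is the only person who could newly come to control Solent.
Lucas holds 100% of Talus, so Lucas controls Talus.
Lucas and Talus together hold 25% + 75% = 100% of Sable, so Lucas controls Sable.
Sable holds 100% of Solent, so Lucas controls Solent.
So Lucas already controls Solent before the transaction.
After the purchase, Lucas's direct stake in Meridian rises to 44% + 10% = 54%, and Sable's stake falls to 3%.
Lucas controlled Solent already, so this is not a new person acquiring control; every other person's position is unchanged or reduced.
No new person acquires control, so the clause is not triggered.

No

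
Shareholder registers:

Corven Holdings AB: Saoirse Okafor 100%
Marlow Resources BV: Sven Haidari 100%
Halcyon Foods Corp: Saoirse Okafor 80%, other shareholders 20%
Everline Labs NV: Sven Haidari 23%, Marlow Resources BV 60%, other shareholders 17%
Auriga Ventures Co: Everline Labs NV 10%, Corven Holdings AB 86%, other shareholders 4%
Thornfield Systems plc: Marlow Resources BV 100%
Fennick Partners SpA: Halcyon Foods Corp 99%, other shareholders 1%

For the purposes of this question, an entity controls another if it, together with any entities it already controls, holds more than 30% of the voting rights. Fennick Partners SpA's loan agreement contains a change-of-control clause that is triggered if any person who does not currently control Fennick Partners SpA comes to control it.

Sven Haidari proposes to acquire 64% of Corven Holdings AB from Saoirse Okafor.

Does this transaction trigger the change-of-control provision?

The purchase adds only to Sven's holdings (Saoirse's stake shrinks), so Sven is the only person who could newly come to control Fennick.
Sven holds 100% of Marlow, so Sven controls Marlow.
Sven and Marlow together hold 23% + 60% = 83% of Everline, so Sven controls Everline.
Marlow holds 100% of Thornfield, so Sven controls Thornfield.
Neither Sven nor any entity Sven controls holds any voting interest in Fennick.
So before the transaction, Sven does not control Fennick.
After the purchase, Sven holds 64% of Corven directly, and Saoirse's stake falls to 36%.
Sven holds 64% of Corven, so Sven controls Corven.
Everline and Corven together hold 10% + 86% = 96% of Auriga, so Sven controls Auriga.
After the transaction, neither Sven nor any entity Sven controls holds a voting interest in Fennick, so Sven still does not control it.
No new person acquires control, so the clause is not triggered.

No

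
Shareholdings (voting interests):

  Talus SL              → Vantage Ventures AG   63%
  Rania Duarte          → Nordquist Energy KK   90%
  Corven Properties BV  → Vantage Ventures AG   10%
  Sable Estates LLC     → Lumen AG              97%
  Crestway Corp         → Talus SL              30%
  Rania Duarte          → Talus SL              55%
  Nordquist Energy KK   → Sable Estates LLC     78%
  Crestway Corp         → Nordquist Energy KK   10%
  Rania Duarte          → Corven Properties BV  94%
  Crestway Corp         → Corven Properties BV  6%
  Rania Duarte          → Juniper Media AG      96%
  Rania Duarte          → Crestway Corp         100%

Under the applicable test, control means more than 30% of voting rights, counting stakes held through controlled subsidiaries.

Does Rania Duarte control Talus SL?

Yes

Rania holds 100% of Crestway, so Rania controls Crestway.
Rania and Crestway together hold 55% + 30% = 85% of Talus, so Rania controls Talus.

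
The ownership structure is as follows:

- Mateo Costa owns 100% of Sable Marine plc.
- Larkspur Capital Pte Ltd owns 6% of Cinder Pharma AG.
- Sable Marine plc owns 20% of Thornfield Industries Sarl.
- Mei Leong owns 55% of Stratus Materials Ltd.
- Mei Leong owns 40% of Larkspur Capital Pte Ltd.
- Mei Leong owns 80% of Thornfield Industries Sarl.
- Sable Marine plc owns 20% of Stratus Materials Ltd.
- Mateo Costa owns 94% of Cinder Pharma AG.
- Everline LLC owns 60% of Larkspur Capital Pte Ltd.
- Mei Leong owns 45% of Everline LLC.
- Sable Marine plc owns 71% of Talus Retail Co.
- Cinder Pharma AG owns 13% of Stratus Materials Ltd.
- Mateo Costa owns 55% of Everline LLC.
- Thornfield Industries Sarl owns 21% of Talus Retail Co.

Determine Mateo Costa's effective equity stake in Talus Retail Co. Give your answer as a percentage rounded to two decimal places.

Mateo reaches Talus along 2 paths.
Via Sable: 100% × 71% = 71%.
Via Sable → Thornfield: 100% × 20% × 21% = 4.2%.
Total: 71% + 4.2% = 75.2%.
Rounded: 75.20%.

75.20%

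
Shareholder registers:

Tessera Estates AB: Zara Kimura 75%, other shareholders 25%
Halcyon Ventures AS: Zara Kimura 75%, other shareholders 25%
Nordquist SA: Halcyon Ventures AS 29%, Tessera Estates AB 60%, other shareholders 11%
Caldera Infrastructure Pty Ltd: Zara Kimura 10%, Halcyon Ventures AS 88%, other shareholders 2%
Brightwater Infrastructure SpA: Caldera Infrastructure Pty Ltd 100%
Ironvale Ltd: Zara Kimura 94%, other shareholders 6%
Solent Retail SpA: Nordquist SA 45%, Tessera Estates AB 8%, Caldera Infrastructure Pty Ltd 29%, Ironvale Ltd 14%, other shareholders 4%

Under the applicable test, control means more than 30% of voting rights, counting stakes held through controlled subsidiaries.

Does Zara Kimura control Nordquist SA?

Yes

Zara holds 75% of Halcyon, so Zara controls Halcyon.
Zara holds 75% of Tessera, so Zara controls Tessera.
Halcyon and Tessera together hold 29% + 60% = 89% of Nordquist, so Zara controls Nordquist.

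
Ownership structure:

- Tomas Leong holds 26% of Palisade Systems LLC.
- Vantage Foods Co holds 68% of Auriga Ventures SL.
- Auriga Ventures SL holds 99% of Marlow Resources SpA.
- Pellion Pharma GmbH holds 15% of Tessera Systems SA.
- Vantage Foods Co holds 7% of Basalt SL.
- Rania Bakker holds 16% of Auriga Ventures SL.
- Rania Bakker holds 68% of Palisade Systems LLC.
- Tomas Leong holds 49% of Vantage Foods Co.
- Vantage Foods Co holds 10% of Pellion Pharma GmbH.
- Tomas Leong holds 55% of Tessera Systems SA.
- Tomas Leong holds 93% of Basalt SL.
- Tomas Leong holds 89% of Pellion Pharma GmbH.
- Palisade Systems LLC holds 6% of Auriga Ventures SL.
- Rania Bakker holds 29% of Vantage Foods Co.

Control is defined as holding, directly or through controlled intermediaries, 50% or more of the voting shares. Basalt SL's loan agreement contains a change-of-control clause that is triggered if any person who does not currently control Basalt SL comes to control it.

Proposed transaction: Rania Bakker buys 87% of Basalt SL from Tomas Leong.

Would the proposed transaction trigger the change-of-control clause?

The purchase adds only to Rania's holdings (Tomas's stake shrinks), so Rania is the only person who could newly come to control Basalt.
Rania holds 68% of Palisade, so Rania controls Palisade.
Neither Rania nor any entity Rania controls holds any voting interest in Basalt.
So before the transaction, Rania does not control Basalt.
After the purchase, Rania holds 87% of Basalt directly, and Tomas's stake falls to 6%.
Rania holds 87% of Basalt, so Rania controls Basalt.
Rania did not control Basalt before and does after, so the clause is triggered.

Yes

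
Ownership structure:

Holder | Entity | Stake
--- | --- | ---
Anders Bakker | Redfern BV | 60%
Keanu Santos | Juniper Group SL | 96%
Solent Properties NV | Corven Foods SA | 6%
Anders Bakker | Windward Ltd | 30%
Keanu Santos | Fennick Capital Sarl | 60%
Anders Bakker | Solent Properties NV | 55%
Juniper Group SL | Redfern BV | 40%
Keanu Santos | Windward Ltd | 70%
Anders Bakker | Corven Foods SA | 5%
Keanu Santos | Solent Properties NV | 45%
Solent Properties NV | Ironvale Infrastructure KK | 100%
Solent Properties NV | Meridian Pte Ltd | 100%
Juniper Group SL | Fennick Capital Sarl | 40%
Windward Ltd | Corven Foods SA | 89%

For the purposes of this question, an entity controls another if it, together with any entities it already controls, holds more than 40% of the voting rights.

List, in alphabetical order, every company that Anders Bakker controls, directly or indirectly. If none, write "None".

Anders holds 55% of Solent, so Anders controls Solent.
Solent holds 100% of Meridian, so Anders controls Meridian.
Solent holds 100% of Ironvale, so Anders controls Ironvale.
Anders holds 60% of Redfern, so Anders controls Redfern.
No other company's threshold is met.

Ironvale Infrastructure KK, Meridian Pte Ltd, Redfern BV, Solent Properties NV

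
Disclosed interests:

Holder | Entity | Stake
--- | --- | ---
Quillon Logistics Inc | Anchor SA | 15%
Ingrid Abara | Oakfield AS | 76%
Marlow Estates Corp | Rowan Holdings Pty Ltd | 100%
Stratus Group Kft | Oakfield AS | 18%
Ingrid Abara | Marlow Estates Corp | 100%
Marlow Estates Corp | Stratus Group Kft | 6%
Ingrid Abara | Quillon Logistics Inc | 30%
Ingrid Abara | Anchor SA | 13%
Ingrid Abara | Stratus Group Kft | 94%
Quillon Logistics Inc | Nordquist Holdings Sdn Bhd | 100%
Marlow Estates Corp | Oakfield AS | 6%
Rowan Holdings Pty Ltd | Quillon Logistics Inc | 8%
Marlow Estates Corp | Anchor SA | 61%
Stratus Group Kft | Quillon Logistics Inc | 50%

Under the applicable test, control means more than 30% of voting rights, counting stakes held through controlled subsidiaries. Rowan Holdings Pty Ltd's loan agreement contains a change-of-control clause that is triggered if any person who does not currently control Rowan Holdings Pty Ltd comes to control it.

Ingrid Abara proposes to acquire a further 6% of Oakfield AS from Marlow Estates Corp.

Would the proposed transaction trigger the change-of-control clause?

The purchase adds only to Ingrid's holdings (Marlow's stake shrinks), so Ingrid is the only person who could newly come to control Rowan.
Ingrid holds 100% of Marlow, so Ingrid controls Marlow.
Marlow holds 100% of Rowan, so Ingrid controls Rowan.
So Ingrid already controls Rowan before the transaction.
After the purchase, Ingrid's direct stake in Oakfield rises to 76% + 6% = 82%, and Marlow's stake falls to 0%.
Ingrid controlled Rowan already, so this is not a new person acquiring control; every other person's position is unchanged or reduced.
No new person acquires control, so the clause is not triggered.

No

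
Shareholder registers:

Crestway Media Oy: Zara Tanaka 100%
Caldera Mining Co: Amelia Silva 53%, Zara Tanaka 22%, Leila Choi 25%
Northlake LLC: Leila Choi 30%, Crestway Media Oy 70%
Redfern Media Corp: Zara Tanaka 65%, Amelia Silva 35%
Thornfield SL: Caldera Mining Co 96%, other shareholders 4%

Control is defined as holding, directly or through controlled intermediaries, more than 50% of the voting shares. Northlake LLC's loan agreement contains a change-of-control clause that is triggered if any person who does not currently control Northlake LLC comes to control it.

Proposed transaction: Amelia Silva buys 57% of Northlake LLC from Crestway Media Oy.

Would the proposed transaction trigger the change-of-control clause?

The purchase adds only to Amelia's holdings (Crestway's stake shrinks), so Amelia is the only person who could newly come to control Northlake.
Amelia holds 53% of Caldera, so Amelia controls Caldera.
Caldera holds 96% of Thornfield, so Amelia controls Thornfield.
Neither Amelia nor any entity Amelia controls holds any voting interest in Northlake.
So before the transaction, Amelia does not control Northlake.
After the purchase, Amelia holds 57% of Northlake directly, and Crestway's stake falls to 13%.
Amelia holds 57% of Northlake, so Amelia controls Northlake.
Amelia did not control Northlake before and does after, so the clause is triggered.

Yes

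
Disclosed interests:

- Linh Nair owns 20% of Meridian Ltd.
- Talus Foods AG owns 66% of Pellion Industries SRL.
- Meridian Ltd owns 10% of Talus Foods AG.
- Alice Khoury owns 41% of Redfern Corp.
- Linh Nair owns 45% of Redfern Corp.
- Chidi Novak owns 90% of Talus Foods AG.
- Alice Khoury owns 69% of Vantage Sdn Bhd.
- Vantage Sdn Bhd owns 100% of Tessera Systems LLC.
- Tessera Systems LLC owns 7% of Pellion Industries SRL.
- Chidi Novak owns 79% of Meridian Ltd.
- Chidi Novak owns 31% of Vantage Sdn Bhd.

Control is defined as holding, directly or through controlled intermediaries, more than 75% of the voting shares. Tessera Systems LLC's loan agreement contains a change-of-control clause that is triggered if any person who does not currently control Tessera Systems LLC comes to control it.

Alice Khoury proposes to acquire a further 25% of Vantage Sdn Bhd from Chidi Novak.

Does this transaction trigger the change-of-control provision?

Yes

The purchase adds only to Alice's holdings (Chidi's stake shrinks), so Alice is the only person who could newly come to control Tessera.
Alice's largest direct stake is 69% in Vantage, which does not meet the threshold, so Alice controls no company.
Neither Alice nor any entity Alice controls holds any voting interest in Tessera.
So before the transaction, Alice does not control Tessera.
After the purchase, Alice's direct stake in Vantage rises to 69% + 25% = 94%, and Chidi's stake falls to 6%.
Alice holds 94% of Vantage, so Alice controls Vantage.
Vantage holds 100% of Tessera, so Alice controls Tessera.
Alice did not control Tessera before and does after, so the clause is triggered.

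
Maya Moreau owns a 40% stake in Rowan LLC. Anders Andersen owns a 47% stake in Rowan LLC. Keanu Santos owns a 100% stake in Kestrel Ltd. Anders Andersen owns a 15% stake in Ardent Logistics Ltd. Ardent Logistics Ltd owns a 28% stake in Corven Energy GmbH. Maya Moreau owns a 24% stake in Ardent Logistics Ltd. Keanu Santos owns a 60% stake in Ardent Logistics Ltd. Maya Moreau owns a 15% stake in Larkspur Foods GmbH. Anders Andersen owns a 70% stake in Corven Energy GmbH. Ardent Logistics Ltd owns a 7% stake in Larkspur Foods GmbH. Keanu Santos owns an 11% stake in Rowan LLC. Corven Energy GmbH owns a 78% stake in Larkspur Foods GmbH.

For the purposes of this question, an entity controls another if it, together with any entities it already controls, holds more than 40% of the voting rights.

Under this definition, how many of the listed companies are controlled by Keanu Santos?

Keanu holds 60% of Ardent, so Keanu controls Ardent.
Keanu holds 100% of Kestrel, so Keanu controls Kestrel.
No other company's threshold is met.
Keanu controls 2 companies.

2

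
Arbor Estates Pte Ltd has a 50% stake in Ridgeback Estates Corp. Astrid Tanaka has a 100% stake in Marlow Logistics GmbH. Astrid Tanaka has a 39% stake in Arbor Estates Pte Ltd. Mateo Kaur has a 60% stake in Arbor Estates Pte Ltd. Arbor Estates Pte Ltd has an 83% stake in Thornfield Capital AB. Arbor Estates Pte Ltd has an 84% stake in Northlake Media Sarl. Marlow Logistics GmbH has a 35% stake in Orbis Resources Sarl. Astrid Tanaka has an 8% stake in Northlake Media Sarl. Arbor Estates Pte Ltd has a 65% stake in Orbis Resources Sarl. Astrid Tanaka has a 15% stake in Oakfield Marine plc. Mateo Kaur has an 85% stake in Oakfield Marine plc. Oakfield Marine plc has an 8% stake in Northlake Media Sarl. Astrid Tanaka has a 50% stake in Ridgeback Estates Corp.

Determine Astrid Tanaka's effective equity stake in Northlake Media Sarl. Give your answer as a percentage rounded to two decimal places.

Astrid reaches Northlake along 3 paths.
Via Oakfield: 15% × 8% = 1.2%.
Direct stake: 8% = 8%.
Via Arbor: 39% × 84% = 32.76%.
Total: 1.2% + 8% + 32.76% = 41.96%.

41.96%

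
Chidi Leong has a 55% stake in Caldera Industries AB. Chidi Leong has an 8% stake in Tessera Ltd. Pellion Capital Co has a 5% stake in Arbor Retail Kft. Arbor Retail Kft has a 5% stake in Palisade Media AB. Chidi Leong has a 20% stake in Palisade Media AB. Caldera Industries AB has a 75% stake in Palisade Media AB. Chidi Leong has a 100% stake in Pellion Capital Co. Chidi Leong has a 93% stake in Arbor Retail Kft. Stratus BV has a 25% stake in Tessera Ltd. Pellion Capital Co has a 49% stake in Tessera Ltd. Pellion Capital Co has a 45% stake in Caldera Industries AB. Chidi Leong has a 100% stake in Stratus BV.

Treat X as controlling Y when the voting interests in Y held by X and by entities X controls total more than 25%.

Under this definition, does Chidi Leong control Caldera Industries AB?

Chidi holds 100% of Pellion, so Chidi controls Pellion.
Pellion and Chidi together hold 45% + 55% = 100% of Caldera, so Chidi controls Caldera.

Yes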